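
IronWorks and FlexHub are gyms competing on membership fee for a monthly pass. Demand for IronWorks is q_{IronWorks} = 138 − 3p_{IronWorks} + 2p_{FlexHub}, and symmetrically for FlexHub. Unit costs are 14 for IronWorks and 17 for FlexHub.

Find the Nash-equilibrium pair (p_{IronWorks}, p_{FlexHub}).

45.5625, 46.6875

IronWorks's profit: π = (p_{IronWorks} − 14)(138 − 3p_{IronWorks} + 2p_{FlexHub}).
∂π/∂p_{IronWorks} = 180 − 6p_{IronWorks} + 2p_{FlexHub} = 0 ⇒ p_{IronWorks} = 30 + (1/3)p_{FlexHub}.
Similarly p_{FlexHub} = 31.5 + (1/3)p_{IronWorks}.
Substituting the second reaction function into the first: p_{IronWorks} = 30 + (1/3)(31.5 + (1/3)p_{IronWorks}), which gives (8/9)p_{IronWorks} = 40.5 ⇒ p_{IronWorks} = 45.5625.
Then p_{FlexHub} = 31.5 + (1/3)·45.5625 = 46.6875.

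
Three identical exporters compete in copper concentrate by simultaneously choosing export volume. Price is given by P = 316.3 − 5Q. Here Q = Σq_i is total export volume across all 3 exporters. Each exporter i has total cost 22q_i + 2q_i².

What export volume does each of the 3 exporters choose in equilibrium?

A representative exporter's profit is π_i = q_i(316.3 − 5Q) − 22q_i − 2q_i², with Q = q_i + Σ_{j≠i} q_j.
First-order condition: 294.3 − 14q_i − 5Σ_{j≠i} q_j = 0.
Imposing symmetry (q_j = q for all j) turns Σ_{j≠i} q_j into 2q, so 294.3 = 24q and q = 12.2625.

12.2625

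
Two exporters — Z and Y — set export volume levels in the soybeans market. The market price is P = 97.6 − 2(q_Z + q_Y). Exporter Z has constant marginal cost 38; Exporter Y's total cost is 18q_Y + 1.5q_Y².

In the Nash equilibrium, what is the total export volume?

19.05

Exporter Z's profit: π = q_Z(97.6 − 2(q_Z + q_Y)) − 38q_Z.
∂π/∂q_Z = 59.6 − 4q_Z − 2q_Y = 0, so q_Z = 14.9 − 0.5q_Y.
For Y: ∂π/∂q_Y = 79.6 − 7q_Y − 2q_Z = 0 ⇒ q_Y = 398/35 − (2/7)q_Z.
Plugging q_Y into Z's best response: q_Z = 14.9 − 0.5(398/35 − (2/7)q_Z) ⇒ (6/7)q_Z = 129/14, so q_Z = 10.75.
Then q_Y = 398/35 − (2/7)·10.75 = 8.3.
Total export volume: 10.75 + 8.3 = 19.05.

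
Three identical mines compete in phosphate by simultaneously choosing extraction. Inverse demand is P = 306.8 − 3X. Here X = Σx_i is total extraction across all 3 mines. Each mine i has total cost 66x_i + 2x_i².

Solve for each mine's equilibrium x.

15.05

A representative mine's profit is π_i = x_i(306.8 − 3X) − 66x_i − 2x_i², with X = x_i + Σ_{j≠i} x_j.
First-order condition: 240.8 − 10x_i − 3Σ_{j≠i} x_j = 0.
With identical mines, set every x_j = x: then 240.8 − 10x − 6x = 0, i.e. x = 240.8/16 = 15.05.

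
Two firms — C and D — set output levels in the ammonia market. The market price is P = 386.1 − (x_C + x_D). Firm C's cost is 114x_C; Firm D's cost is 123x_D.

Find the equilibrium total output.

178.4

Firm C's profit: π = x_C(386.1 − (x_C + x_D)) − 114x_C.
∂π/∂x_C = 272.1 − 2x_C − x_D = 0, so x_C = 136.05 − 0.5x_D.
By the same steps for D: x_D = 131.55 − 0.5x_C.
Plugging x_D into C's best response: x_C = 136.05 − 0.5(131.55 − 0.5x_C) ⇒ 0.75x_C = 70.275, so x_C = 93.7.
Then x_D = 131.55 − 0.5·93.7 = 84.7.
Total output: 93.7 + 84.7 = 178.4.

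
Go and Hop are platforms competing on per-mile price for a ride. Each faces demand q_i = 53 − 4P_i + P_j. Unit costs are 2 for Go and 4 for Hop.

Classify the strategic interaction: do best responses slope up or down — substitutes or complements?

strategic complements

Go's profit: π = (P_{Go} − 2)(53 − 4P_{Go} + P_{Hop}).
∂π/∂P_{Go} = 61 − 8P_{Go} + P_{Hop} = 0 ⇒ P_{Go} = 7.625 + 0.125P_{Hop}.
The best-response slope dP_{Go}/dP_{Hop} = 0.125 > 0: the reaction function is upward-sloping, so the choices are strategic complements.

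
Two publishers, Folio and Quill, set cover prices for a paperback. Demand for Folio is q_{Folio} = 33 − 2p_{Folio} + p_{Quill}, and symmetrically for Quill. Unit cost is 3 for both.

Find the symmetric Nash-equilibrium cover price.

Folio's profit: π = (p_{Folio} − 3)(33 − 2p_{Folio} + p_{Quill}).
∂π/∂p_{Folio} = 39 − 4p_{Folio} + p_{Quill} = 0 ⇒ p_{Folio} = 9.75 + 0.25p_{Quill}.
By symmetry p_{Quill} = p_{Folio}; substituting into the reaction function, 0.75p_{Folio} = 9.75 and p_{Folio} = 13.

13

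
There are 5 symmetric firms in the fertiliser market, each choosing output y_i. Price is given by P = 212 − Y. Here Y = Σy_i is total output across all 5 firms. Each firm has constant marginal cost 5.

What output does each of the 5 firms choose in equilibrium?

34.5

A representative firm's profit is π_i = y_i(212 − Y) − 5y_i, with Y = y_i + Σ_{j≠i} y_j.
First-order condition: 207 − 2y_i − Σ_{j≠i} y_j = 0.
Imposing symmetry (y_j = y for all j) turns Σ_{j≠i} y_j into 4y, so 207 = 6y and y = 34.5.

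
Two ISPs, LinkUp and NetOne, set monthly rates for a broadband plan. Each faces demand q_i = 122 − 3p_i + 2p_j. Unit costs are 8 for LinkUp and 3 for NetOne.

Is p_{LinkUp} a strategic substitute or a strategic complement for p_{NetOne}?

LinkUp's profit: π = (p_{LinkUp} − 8)(122 − 3p_{LinkUp} + 2p_{NetOne}).
∂π/∂p_{LinkUp} = 146 − 6p_{LinkUp} + 2p_{NetOne} = 0 ⇒ p_{LinkUp} = 73/3 + (1/3)p_{NetOne}.
The best-response slope dp_{LinkUp}/dp_{NetOne} = 1/3 > 0: the reaction function is upward-sloping, so the choices are strategic complements.

strategic complements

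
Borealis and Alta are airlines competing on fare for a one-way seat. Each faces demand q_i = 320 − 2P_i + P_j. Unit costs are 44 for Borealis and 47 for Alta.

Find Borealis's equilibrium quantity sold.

Borealis's profit: π = (P_{Borealis} − 44)(320 − 2P_{Borealis} + P_{Alta}).
∂π/∂P_{Borealis} = 408 − 4P_{Borealis} + P_{Alta} = 0 ⇒ P_{Borealis} = 102 + 0.25P_{Alta}.
Similarly P_{Alta} = 103.5 + 0.25P_{Borealis}.
Solving the two reaction functions simultaneously: (1 − (0.25)(0.25))P_{Borealis} = 102 + 0.25·103.5, so 0.9375P_{Borealis} = 127.875 and P_{Borealis} = 136.4.
Then P_{Alta} = 103.5 + 0.25·136.4 = 137.6.
q_{Borealis} = 320 − 2·136.4 + 137.6 = 184.8.

184.8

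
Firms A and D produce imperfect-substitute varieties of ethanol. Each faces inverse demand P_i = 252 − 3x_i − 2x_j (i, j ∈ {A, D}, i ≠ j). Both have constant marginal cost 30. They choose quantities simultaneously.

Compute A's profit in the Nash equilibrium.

2310.1875

Firm A's profit: π = x_A(252 − 3x_A − 2x_D) − 30x_A.
∂π/∂x_A = 222 − 6x_A − 2x_D = 0 ⇒ x_A = 37 − (1/3)x_D.
By symmetry x_D = x_A; substituting into the reaction function, (4/3)x_A = 37 and x_A = 27.75.
P_A = 252 − 3·27.75 − 2·27.75 = 113.25.
Profit = (113.25 − 30)·27.75 = 2310.1875.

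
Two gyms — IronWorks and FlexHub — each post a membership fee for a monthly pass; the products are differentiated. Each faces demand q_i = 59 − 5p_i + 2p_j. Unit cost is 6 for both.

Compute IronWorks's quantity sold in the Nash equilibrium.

25.625

IronWorks's profit: π = (p_{IronWorks} − 6)(59 − 5p_{IronWorks} + 2p_{FlexHub}).
∂π/∂p_{IronWorks} = 89 − 10p_{IronWorks} + 2p_{FlexHub} = 0 ⇒ p_{IronWorks} = 8.9 + 0.2p_{FlexHub}.
Setting p_{IronWorks} = p_{FlexHub} in the reaction function: p_{IronWorks} = 8.9 + 0.2p_{IronWorks}, so p_{IronWorks} = 8.9 / 0.8 = 11.125.
q_{IronWorks} = 59 − 5·11.125 + 2·11.125 = 25.625.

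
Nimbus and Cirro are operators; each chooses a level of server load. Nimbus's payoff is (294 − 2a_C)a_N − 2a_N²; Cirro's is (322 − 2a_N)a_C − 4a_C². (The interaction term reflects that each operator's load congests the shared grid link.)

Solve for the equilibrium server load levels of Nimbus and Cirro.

61, 25

Expanding Nimbus's payoff: 294a_N − 2a_Ca_N − 2a_N².
∂π/∂a_N = 294 − 2a_C − 4a_N = 0, so a_N = 73.5 − 0.5a_C.
Likewise for Cirro: a_C = 40.25 − 0.25a_N.
Substituting the second reaction function into the first: a_N = 73.5 − 0.5(40.25 − 0.25a_N), which gives 0.875a_N = 53.375 ⇒ a_N = 61.
Then a_C = 40.25 − 0.25·61 = 25.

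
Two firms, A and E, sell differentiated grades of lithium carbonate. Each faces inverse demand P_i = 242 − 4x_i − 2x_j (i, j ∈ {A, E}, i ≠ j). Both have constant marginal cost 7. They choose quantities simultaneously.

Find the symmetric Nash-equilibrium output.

23.5

Firm A's profit: π = x_A(242 − 4x_A − 2x_E) − 7x_A.
∂π/∂x_A = 235 − 8x_A − 2x_E = 0 ⇒ x_A = 29.375 − 0.25x_E.
Setting x_A = x_E in the reaction function: x_A = 29.375 − 0.25x_A, so x_A = 29.375 / 1.25 = 23.5.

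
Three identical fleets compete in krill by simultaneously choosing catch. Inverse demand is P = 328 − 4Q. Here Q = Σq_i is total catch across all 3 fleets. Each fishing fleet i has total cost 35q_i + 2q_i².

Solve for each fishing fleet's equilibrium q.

A representative fishing fleet's profit is π_i = q_i(328 − 4Q) − 35q_i − 2q_i², with Q = q_i + Σ_{j≠i} q_j.
First-order condition: 293 − 12q_i − 4Σ_{j≠i} q_j = 0.
Imposing symmetry (q_j = q for all j) turns Σ_{j≠i} q_j into 2q, so 293 = 20q and q = 14.65.

14.65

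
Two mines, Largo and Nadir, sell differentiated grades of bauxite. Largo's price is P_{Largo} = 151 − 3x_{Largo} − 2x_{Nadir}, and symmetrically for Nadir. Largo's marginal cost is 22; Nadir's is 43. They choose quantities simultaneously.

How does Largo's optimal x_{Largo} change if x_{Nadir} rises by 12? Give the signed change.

-4

Mine Largo's profit: π = x_{Largo}(151 − 3x_{Largo} − 2x_{Nadir}) − 22x_{Largo}.
∂π/∂x_{Largo} = 129 − 6x_{Largo} − 2x_{Nadir} = 0 ⇒ x_{Largo} = 21.5 − (1/3)x_{Nadir}.
The reaction-function slope is −1/3, so a 12-unit rise in x_{Nadir} moves x_{Largo} by −1/3 × 12 = −4. Largo's best response falls — the actions are strategic substitutes.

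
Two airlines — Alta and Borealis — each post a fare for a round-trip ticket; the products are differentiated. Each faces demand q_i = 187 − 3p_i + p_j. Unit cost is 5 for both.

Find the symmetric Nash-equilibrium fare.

40.4

Alta's profit: π = (p_{Alta} − 5)(187 − 3p_{Alta} + p_{Borealis}).
∂π/∂p_{Alta} = 202 − 6p_{Alta} + p_{Borealis} = 0 ⇒ p_{Alta} = 101/3 + (1/6)p_{Borealis}.
By symmetry p_{Borealis} = p_{Alta}; substituting into the reaction function, (5/6)p_{Alta} = 101/3 and p_{Alta} = 40.4.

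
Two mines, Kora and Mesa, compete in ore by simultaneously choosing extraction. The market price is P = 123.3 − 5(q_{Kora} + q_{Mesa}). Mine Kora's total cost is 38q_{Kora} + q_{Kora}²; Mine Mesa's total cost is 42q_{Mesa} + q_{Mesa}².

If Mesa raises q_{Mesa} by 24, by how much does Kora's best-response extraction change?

-10

Mine Kora's profit: π = q_{Kora}(123.3 − 5(q_{Kora} + q_{Mesa})) − 38q_{Kora} − q_{Kora}².
∂π/∂q_{Kora} = 85.3 − 12q_{Kora} − 5q_{Mesa} = 0, so q_{Kora} = 853/120 − (5/12)q_{Mesa}.
The reaction-function slope is −5/12, so a 24-unit rise in q_{Mesa} moves q_{Kora} by −5/12 × 24 = −10. Kora's best response falls — the actions are strategic substitutes.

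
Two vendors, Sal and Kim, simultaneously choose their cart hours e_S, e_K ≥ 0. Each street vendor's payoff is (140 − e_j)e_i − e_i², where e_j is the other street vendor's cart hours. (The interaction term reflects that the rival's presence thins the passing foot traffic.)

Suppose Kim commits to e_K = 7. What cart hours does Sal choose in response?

66.5

Sal's payoff is (140 − e_K)e_S − e_S².
∂π/∂e_S = 140 − e_K − 2e_S = 0, so e_S = 70 − 0.5e_K.
At e_K = 7: e_S = 70 − 0.5·7 = 66.5.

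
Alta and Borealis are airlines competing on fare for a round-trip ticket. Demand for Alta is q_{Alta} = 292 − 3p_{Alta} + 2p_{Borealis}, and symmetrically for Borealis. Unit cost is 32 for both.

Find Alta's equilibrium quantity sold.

Alta's profit: π = (p_{Alta} − 32)(292 − 3p_{Alta} + 2p_{Borealis}).
∂π/∂p_{Alta} = 388 − 6p_{Alta} + 2p_{Borealis} = 0 ⇒ p_{Alta} = 194/3 + (1/3)p_{Borealis}.
Setting p_{Alta} = p_{Borealis} in the reaction function: p_{Alta} = 194/3 + (1/3)p_{Alta}, so p_{Alta} = (194/3) / (2/3) = 97.
q_{Alta} = 292 − 3·97 + 2·97 = 195.

195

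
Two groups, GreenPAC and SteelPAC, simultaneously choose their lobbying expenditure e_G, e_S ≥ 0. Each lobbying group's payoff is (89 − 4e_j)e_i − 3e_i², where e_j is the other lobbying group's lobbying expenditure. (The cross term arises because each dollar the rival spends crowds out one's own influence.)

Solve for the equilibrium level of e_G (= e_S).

GreenPAC's payoff is (89 − 4e_S)e_G − 3e_G².
∂π/∂e_G = 89 − 4e_S − 6e_G = 0, so e_G = 89/6 − (2/3)e_S.
Setting e_G = e_S in the reaction function: e_G = 89/6 − (2/3)e_G, so e_G = (89/6) / (5/3) = 8.9.

8.9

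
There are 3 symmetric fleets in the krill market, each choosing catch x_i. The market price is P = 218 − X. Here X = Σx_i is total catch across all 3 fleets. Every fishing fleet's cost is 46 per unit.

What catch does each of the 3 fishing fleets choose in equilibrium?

A representative fishing fleet's profit is π_i = x_i(218 − X) − 46x_i, with X = x_i + Σ_{j≠i} x_j.
First-order condition: 172 − 2x_i − Σ_{j≠i} x_j = 0.
Imposing symmetry (x_j = x for all j) turns Σ_{j≠i} x_j into 2x, so 172 = 4x and x = 43.

43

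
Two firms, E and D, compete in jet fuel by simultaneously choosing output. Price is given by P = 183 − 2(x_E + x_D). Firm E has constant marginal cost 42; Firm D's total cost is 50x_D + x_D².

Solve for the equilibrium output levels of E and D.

Firm E's profit: π = x_E(183 − 2(x_E + x_D)) − 42x_E.
∂π/∂x_E = 141 − 4x_E − 2x_D = 0, so x_E = 35.25 − 0.5x_D.
For D: ∂π/∂x_D = 133 − 6x_D − 2x_E = 0 ⇒ x_D = 133/6 − (1/3)x_E.
Plugging x_D into E's best response: x_E = 35.25 − 0.5(133/6 − (1/3)x_E) ⇒ (5/6)x_E = 145/6, so x_E = 29.
Then x_D = 133/6 − (1/3)·29 = 12.5.

29, 12.5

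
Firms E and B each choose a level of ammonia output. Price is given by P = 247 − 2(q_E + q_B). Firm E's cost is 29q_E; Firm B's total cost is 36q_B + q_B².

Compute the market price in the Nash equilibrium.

117.6

Firm E's profit: π = q_E(247 − 2(q_E + q_B)) − 29q_E.
∂π/∂q_E = 218 − 4q_E − 2q_B = 0, so q_E = 54.5 − 0.5q_B.
For B: ∂π/∂q_B = 211 − 6q_B − 2q_E = 0 ⇒ q_B = 211/6 − (1/3)q_E.
Substituting the second reaction function into the first: q_E = 54.5 − 0.5(211/6 − (1/3)q_E), which gives (5/6)q_E = 443/12 ⇒ q_E = 44.3.
Then q_B = 211/6 − (1/3)·44.3 = 20.4.
Equilibrium price: P = 247 − 2·64.7 = 117.6.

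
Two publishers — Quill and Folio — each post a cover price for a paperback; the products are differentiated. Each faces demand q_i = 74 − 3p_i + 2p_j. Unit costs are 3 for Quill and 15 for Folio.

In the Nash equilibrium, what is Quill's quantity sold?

Quill's profit: π = (p_{Quill} − 3)(74 − 3p_{Quill} + 2p_{Folio}).
∂π/∂p_{Quill} = 83 − 6p_{Quill} + 2p_{Folio} = 0 ⇒ p_{Quill} = 83/6 + (1/3)p_{Folio}.
Similarly p_{Folio} = 119/6 + (1/3)p_{Quill}.
Substituting the second reaction function into the first: p_{Quill} = 83/6 + (1/3)(119/6 + (1/3)p_{Quill}), which gives (8/9)p_{Quill} = 184/9 ⇒ p_{Quill} = 23.
Then p_{Folio} = 119/6 + (1/3)·23 = 27.5.
q_{Quill} = 74 − 3·23 + 2·27.5 = 60.

60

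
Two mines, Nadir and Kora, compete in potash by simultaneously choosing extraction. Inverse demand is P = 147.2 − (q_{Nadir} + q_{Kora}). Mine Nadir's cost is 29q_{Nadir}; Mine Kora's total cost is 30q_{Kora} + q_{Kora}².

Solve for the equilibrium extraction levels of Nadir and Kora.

50.8, 16.6

Mine Nadir's profit: π = q_{Nadir}(147.2 − (q_{Nadir} + q_{Kora})) − 29q_{Nadir}.
∂π/∂q_{Nadir} = 118.2 − 2q_{Nadir} − q_{Kora} = 0, so q_{Nadir} = 59.1 − 0.5q_{Kora}.
For Kora: ∂π/∂q_{Kora} = 117.2 − 4q_{Kora} − q_{Nadir} = 0 ⇒ q_{Kora} = 29.3 − 0.25q_{Nadir}.
Plugging q_{Kora} into Nadir's best response: q_{Nadir} = 59.1 − 0.5(29.3 − 0.25q_{Nadir}) ⇒ 0.875q_{Nadir} = 44.45, so q_{Nadir} = 50.8.
Then q_{Kora} = 29.3 − 0.25·50.8 = 16.6.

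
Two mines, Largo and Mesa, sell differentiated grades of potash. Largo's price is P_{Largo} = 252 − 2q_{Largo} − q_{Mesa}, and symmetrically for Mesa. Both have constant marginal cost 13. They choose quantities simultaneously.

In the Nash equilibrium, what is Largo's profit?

4569.68

Mine Largo's profit: π = q_{Largo}(252 − 2q_{Largo} − q_{Mesa}) − 13q_{Largo}.
∂π/∂q_{Largo} = 239 − 4q_{Largo} − q_{Mesa} = 0 ⇒ q_{Largo} = 59.75 − 0.25q_{Mesa}.
The game is symmetric, so in equilibrium q_{Mesa} = q_{Largo}: the reaction function gives 1.25q_{Largo} = 59.75, hence q_{Largo} = 47.8.
P_{Largo} = 252 − 2·47.8 − 47.8 = 108.6.
Profit = (108.6 − 13)·47.8 = 4569.68.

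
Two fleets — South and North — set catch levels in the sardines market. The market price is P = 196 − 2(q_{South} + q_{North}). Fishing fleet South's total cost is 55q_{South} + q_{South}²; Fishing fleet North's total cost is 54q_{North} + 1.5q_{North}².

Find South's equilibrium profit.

1026.75

Fishing fleet South's profit: π = q_{South}(196 − 2(q_{South} + q_{North})) − 55q_{South} − q_{South}².
∂π/∂q_{South} = 141 − 6q_{South} − 2q_{North} = 0, so q_{South} = 23.5 − (1/3)q_{North}.
For North: ∂π/∂q_{North} = 142 − 7q_{North} − 2q_{South} = 0 ⇒ q_{North} = 142/7 − (2/7)q_{South}.
Solving the two reaction functions simultaneously: (1 − (−1/3)(−2/7))q_{South} = 23.5 − (1/3)·(142/7), so (19/21)q_{South} = 703/42 and q_{South} = 18.5.
Then q_{North} = 142/7 − (2/7)·18.5 = 15.
Price P = 196 − 2·33.5 = 129.
South's profit: (129 − 55)·18.5 − (18.5)² = 1026.75.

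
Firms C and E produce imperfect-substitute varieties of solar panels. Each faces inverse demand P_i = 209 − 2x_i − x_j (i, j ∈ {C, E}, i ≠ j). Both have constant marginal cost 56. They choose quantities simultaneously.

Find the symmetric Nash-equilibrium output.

Firm C's profit: π = x_C(209 − 2x_C − x_E) − 56x_C.
∂π/∂x_C = 153 − 4x_C − x_E = 0 ⇒ x_C = 38.25 − 0.25x_E.
By symmetry x_E = x_C; substituting into the reaction function, 1.25x_C = 38.25 and x_C = 30.6.

30.6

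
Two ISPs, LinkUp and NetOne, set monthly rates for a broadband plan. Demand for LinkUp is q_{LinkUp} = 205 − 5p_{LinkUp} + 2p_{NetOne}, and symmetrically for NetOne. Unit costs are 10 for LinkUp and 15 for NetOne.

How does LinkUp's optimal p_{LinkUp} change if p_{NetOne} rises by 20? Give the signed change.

4

LinkUp's profit: π = (p_{LinkUp} − 10)(205 − 5p_{LinkUp} + 2p_{NetOne}).
∂π/∂p_{LinkUp} = 255 − 10p_{LinkUp} + 2p_{NetOne} = 0 ⇒ p_{LinkUp} = 25.5 + 0.2p_{NetOne}.
The reaction-function slope is 0.2, so a 20-unit rise in p_{NetOne} moves p_{LinkUp} by 0.2 × 20 = 4. LinkUp's best response rises — the actions are strategic complements.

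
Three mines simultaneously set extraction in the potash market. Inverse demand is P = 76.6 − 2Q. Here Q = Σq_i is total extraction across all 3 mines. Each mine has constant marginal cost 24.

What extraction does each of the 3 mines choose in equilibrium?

6.575

A representative mine's profit is π_i = q_i(76.6 − 2Q) − 24q_i, with Q = q_i + Σ_{j≠i} q_j.
First-order condition: 52.6 − 4q_i − 2Σ_{j≠i} q_j = 0.
Imposing symmetry (q_j = q for all j) turns Σ_{j≠i} q_j into 2q, so 52.6 = 8q and q = 6.575.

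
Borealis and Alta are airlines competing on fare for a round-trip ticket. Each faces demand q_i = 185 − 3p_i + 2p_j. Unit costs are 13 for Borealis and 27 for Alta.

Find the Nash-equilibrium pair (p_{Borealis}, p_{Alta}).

58.625, 63.875

Borealis's profit: π = (p_{Borealis} − 13)(185 − 3p_{Borealis} + 2p_{Alta}).
∂π/∂p_{Borealis} = 224 − 6p_{Borealis} + 2p_{Alta} = 0 ⇒ p_{Borealis} = 112/3 + (1/3)p_{Alta}.
Similarly p_{Alta} = 133/3 + (1/3)p_{Borealis}.
Substituting the second reaction function into the first: p_{Borealis} = 112/3 + (1/3)(133/3 + (1/3)p_{Borealis}), which gives (8/9)p_{Borealis} = 469/9 ⇒ p_{Borealis} = 58.625.
Then p_{Alta} = 133/3 + (1/3)·58.625 = 63.875.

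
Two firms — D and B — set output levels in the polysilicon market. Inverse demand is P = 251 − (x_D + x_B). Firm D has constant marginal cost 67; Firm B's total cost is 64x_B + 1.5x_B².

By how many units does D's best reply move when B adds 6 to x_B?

-3

Firm D's profit: π = x_D(251 − (x_D + x_B)) − 67x_D.
∂π/∂x_D = 184 − 2x_D − x_B = 0, so x_D = 92 − 0.5x_B.
The reaction-function slope is −0.5, so a 6-unit rise in x_B moves x_D by −0.5 × 6 = −3. D's best response falls — the actions are strategic substitutes.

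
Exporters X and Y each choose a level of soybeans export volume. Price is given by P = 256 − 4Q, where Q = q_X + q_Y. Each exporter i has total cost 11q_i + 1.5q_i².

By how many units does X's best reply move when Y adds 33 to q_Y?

Exporter X's profit: π = q_X(256 − 4(q_X + q_Y)) − 11q_X − 1.5q_X².
∂π/∂q_X = 245 − 11q_X − 4q_Y = 0, so q_X = 245/11 − (4/11)q_Y.
The reaction-function slope is −4/11, so a 33-unit rise in q_Y moves q_X by −4/11 × 33 = −12. X's best response falls — the actions are strategic substitutes.

-12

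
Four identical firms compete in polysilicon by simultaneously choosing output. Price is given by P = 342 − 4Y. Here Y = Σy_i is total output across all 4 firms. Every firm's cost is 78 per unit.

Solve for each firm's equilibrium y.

13.2

A representative firm's profit is π_i = y_i(342 − 4Y) − 78y_i, with Y = y_i + Σ_{j≠i} y_j.
First-order condition: 264 − 8y_i − 4Σ_{j≠i} y_j = 0.
In a symmetric equilibrium every firm chooses the same y, so Σ_{j≠i} y_j = 3y. The condition becomes 264 − 20y = 0, giving y = 264/20 = 13.2.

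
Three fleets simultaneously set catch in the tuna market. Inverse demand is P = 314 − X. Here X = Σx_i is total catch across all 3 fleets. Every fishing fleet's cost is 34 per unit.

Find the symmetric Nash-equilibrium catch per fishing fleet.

70

A representative fishing fleet's profit is π_i = x_i(314 − X) − 34x_i, with X = x_i + Σ_{j≠i} x_j.
First-order condition: 280 − 2x_i − Σ_{j≠i} x_j = 0.
In a symmetric equilibrium every fishing fleet chooses the same x, so Σ_{j≠i} x_j = 2x. The condition becomes 280 − 4x = 0, giving x = 280/4 = 70.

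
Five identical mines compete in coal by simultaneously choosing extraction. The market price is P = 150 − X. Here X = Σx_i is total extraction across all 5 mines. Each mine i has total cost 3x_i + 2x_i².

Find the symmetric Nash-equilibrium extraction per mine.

A representative mine's profit is π_i = x_i(150 − X) − 3x_i − 2x_i², with X = x_i + Σ_{j≠i} x_j.
First-order condition: 147 − 6x_i − Σ_{j≠i} x_j = 0.
With identical mines, set every x_j = x: then 147 − 6x − 4x = 0, i.e. x = 147/10 = 14.7.

14.7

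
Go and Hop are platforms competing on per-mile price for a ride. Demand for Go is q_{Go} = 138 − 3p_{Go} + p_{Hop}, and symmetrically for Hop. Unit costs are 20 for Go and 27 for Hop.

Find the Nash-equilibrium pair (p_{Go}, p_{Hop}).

Go's profit: π = (p_{Go} − 20)(138 − 3p_{Go} + p_{Hop}).
∂π/∂p_{Go} = 198 − 6p_{Go} + p_{Hop} = 0 ⇒ p_{Go} = 33 + (1/6)p_{Hop}.
Similarly p_{Hop} = 36.5 + (1/6)p_{Go}.
Plugging p_{Hop} into Go's best response: p_{Go} = 33 + (1/6)(36.5 + (1/6)p_{Go}) ⇒ (35/36)p_{Go} = 469/12, so p_{Go} = 40.2.
Then p_{Hop} = 36.5 + (1/6)·40.2 = 43.2.

40.2, 43.2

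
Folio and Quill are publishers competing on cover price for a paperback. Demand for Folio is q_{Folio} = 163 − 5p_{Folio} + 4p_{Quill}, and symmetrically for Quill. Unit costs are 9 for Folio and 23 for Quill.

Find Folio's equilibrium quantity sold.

Folio's profit: π = (p_{Folio} − 9)(163 − 5p_{Folio} + 4p_{Quill}).
∂π/∂p_{Folio} = 208 − 10p_{Folio} + 4p_{Quill} = 0 ⇒ p_{Folio} = 20.8 + 0.4p_{Quill}.
Similarly p_{Quill} = 27.8 + 0.4p_{Folio}.
Substituting the second reaction function into the first: p_{Folio} = 20.8 + 0.4(27.8 + 0.4p_{Folio}), which gives 0.84p_{Folio} = 31.92 ⇒ p_{Folio} = 38.
Then p_{Quill} = 27.8 + 0.4·38 = 43.
q_{Folio} = 163 − 5·38 + 4·43 = 145.

145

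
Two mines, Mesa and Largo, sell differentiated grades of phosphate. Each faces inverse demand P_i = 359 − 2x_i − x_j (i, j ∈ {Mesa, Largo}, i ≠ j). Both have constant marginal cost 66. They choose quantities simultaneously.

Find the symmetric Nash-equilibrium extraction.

Mine Mesa's profit: π = x_{Mesa}(359 − 2x_{Mesa} − x_{Largo}) − 66x_{Mesa}.
∂π/∂x_{Mesa} = 293 − 4x_{Mesa} − x_{Largo} = 0 ⇒ x_{Mesa} = 73.25 − 0.25x_{Largo}.
The game is symmetric, so in equilibrium x_{Largo} = x_{Mesa}: the reaction function gives 1.25x_{Mesa} = 73.25, hence x_{Mesa} = 58.6.

58.6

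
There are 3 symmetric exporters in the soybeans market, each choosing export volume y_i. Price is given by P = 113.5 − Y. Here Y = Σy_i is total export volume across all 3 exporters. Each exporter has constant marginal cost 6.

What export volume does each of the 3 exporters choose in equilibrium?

26.875

A representative exporter's profit is π_i = y_i(113.5 − Y) − 6y_i, with Y = y_i + Σ_{j≠i} y_j.
First-order condition: 107.5 − 2y_i − Σ_{j≠i} y_j = 0.
With identical exporters, set every y_j = y: then 107.5 − 2y − 2y = 0, i.e. y = 107.5/4 = 26.875.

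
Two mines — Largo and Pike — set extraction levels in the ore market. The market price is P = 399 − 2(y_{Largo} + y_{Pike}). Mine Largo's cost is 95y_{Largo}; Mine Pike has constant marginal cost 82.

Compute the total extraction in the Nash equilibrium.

Mine Largo's profit: π = y_{Largo}(399 − 2(y_{Largo} + y_{Pike})) − 95y_{Largo}.
∂π/∂y_{Largo} = 304 − 4y_{Largo} − 2y_{Pike} = 0, so y_{Largo} = 76 − 0.5y_{Pike}.
By the same steps for Pike: y_{Pike} = 79.25 − 0.5y_{Largo}.
Substituting the second reaction function into the first: y_{Largo} = 76 − 0.5(79.25 − 0.5y_{Largo}), which gives 0.75y_{Largo} = 36.375 ⇒ y_{Largo} = 48.5.
Then y_{Pike} = 79.25 − 0.5·48.5 = 55.
Total extraction: 48.5 + 55 = 103.5.

103.5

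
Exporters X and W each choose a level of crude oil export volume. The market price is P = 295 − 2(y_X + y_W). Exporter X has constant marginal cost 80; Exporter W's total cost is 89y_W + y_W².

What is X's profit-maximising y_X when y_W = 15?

Exporter X's profit: π = y_X(295 − 2(y_X + y_W)) − 80y_X.
∂π/∂y_X = 215 − 4y_X − 2y_W = 0, so y_X = 53.75 − 0.5y_W.
At y_W = 15: y_X = 53.75 − 0.5·15 = 46.25.

46.25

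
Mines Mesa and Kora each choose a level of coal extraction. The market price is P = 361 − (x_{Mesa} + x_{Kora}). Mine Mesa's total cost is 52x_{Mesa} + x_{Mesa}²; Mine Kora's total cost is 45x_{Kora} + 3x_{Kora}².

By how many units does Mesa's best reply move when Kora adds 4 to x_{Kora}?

Mine Mesa's profit: π = x_{Mesa}(361 − (x_{Mesa} + x_{Kora})) − 52x_{Mesa} − x_{Mesa}².
∂π/∂x_{Mesa} = 309 − 4x_{Mesa} − x_{Kora} = 0, so x_{Mesa} = 77.25 − 0.25x_{Kora}.
The reaction-function slope is −0.25, so a 4-unit rise in x_{Kora} moves x_{Mesa} by −0.25 × 4 = −1. Mesa's best response falls — the actions are strategic substitutes.

-1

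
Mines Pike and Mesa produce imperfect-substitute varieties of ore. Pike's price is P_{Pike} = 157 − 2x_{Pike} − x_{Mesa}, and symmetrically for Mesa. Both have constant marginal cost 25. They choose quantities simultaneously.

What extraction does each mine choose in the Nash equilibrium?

26.4

Mine Pike's profit: π = x_{Pike}(157 − 2x_{Pike} − x_{Mesa}) − 25x_{Pike}.
∂π/∂x_{Pike} = 132 − 4x_{Pike} − x_{Mesa} = 0 ⇒ x_{Pike} = 33 − 0.25x_{Mesa}.
By symmetry x_{Mesa} = x_{Pike}; substituting into the reaction function, 1.25x_{Pike} = 33 and x_{Pike} = 26.4.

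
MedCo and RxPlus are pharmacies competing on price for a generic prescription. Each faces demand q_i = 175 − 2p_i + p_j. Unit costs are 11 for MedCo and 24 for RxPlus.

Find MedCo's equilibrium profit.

6361.92

MedCo's profit: π = (p_{MedCo} − 11)(175 − 2p_{MedCo} + p_{RxPlus}).
∂π/∂p_{MedCo} = 197 − 4p_{MedCo} + p_{RxPlus} = 0 ⇒ p_{MedCo} = 49.25 + 0.25p_{RxPlus}.
Similarly p_{RxPlus} = 55.75 + 0.25p_{MedCo}.
Substituting the second reaction function into the first: p_{MedCo} = 49.25 + 0.25(55.75 + 0.25p_{MedCo}), which gives 0.9375p_{MedCo} = 63.1875 ⇒ p_{MedCo} = 67.4.
Then p_{RxPlus} = 55.75 + 0.25·67.4 = 72.6.
q_{MedCo} = 175 − 2·67.4 + 72.6 = 112.8.
Profit = (67.4 − 11)·112.8 = 6361.92.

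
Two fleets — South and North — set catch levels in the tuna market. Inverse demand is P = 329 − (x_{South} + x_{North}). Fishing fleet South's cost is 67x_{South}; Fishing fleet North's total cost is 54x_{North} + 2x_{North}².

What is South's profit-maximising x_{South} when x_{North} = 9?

126.5

Fishing fleet South's profit: π = x_{South}(329 − (x_{South} + x_{North})) − 67x_{South}.
∂π/∂x_{South} = 262 − 2x_{South} − x_{North} = 0, so x_{South} = 131 − 0.5x_{North}.
At x_{North} = 9: x_{South} = 131 − 0.5·9 = 126.5.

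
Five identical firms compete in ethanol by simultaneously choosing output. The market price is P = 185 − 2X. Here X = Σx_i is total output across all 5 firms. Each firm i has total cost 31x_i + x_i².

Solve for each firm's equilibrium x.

11

A representative firm's profit is π_i = x_i(185 − 2X) − 31x_i − x_i², with X = x_i + Σ_{j≠i} x_j.
First-order condition: 154 − 6x_i − 2Σ_{j≠i} x_j = 0.
With identical firms, set every x_j = x: then 154 − 6x − 8x = 0, i.e. x = 154/14 = 11.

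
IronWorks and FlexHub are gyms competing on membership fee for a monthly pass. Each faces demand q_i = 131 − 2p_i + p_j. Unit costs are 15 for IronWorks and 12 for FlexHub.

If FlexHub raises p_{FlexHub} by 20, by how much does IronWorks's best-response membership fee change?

IronWorks's profit: π = (p_{IronWorks} − 15)(131 − 2p_{IronWorks} + p_{FlexHub}).
∂π/∂p_{IronWorks} = 161 − 4p_{IronWorks} + p_{FlexHub} = 0 ⇒ p_{IronWorks} = 40.25 + 0.25p_{FlexHub}.
The reaction-function slope is 0.25, so a 20-unit rise in p_{FlexHub} moves p_{IronWorks} by 0.25 × 20 = 5. IronWorks's best response rises — the actions are strategic complements.

5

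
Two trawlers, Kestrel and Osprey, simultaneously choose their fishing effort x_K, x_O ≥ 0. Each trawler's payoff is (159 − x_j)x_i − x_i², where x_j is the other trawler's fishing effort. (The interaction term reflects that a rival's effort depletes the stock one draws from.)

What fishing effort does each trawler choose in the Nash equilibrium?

Kestrel's payoff is (159 − x_O)x_K − x_K².
∂π/∂x_K = 159 − x_O − 2x_K = 0, so x_K = 79.5 − 0.5x_O.
Setting x_K = x_O in the reaction function: x_K = 79.5 − 0.5x_K, so x_K = 79.5 / 1.5 = 53.

53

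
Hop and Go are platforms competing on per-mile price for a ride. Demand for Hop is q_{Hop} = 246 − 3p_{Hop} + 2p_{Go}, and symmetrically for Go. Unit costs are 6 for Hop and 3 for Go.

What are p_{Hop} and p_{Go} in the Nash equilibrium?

65.4375, 64.3125

Hop's profit: π = (p_{Hop} − 6)(246 − 3p_{Hop} + 2p_{Go}).
∂π/∂p_{Hop} = 264 − 6p_{Hop} + 2p_{Go} = 0 ⇒ p_{Hop} = 44 + (1/3)p_{Go}.
Similarly p_{Go} = 42.5 + (1/3)p_{Hop}.
Solving the two reaction functions simultaneously: (1 − (1/3)(1/3))p_{Hop} = 44 + (1/3)·42.5, so (8/9)p_{Hop} = 349/6 and p_{Hop} = 65.4375.
Then p_{Go} = 42.5 + (1/3)·65.4375 = 64.3125.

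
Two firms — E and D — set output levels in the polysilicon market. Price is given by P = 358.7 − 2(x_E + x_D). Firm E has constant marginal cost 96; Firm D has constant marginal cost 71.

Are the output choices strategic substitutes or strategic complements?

strategic substitutes

Firm E's profit: π = x_E(358.7 − 2(x_E + x_D)) − 96x_E.
∂π/∂x_E = 262.7 − 4x_E − 2x_D = 0, so x_E = 65.675 − 0.5x_D.
The best-response slope dx_E/dx_D = −0.5 < 0: the reaction function is downward-sloping, so the choices are strategic substitutes.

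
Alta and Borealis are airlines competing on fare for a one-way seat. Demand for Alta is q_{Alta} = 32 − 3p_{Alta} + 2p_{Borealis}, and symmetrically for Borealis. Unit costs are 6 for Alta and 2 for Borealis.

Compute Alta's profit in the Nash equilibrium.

Alta's profit: π = (p_{Alta} − 6)(32 − 3p_{Alta} + 2p_{Borealis}).
∂π/∂p_{Alta} = 50 − 6p_{Alta} + 2p_{Borealis} = 0 ⇒ p_{Alta} = 25/3 + (1/3)p_{Borealis}.
Similarly p_{Borealis} = 19/3 + (1/3)p_{Alta}.
Solving the two reaction functions simultaneously: (1 − (1/3)(1/3))p_{Alta} = 25/3 + (1/3)·(19/3), so (8/9)p_{Alta} = 94/9 and p_{Alta} = 11.75.
Then p_{Borealis} = 19/3 + (1/3)·11.75 = 10.25.
q_{Alta} = 32 − 3·11.75 + 2·10.25 = 17.25.
Profit = (11.75 − 6)·17.25 = 99.1875.

99.1875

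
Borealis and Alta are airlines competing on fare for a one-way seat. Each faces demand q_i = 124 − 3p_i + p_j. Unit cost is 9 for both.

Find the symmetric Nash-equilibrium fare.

Borealis's profit: π = (p_{Borealis} − 9)(124 − 3p_{Borealis} + p_{Alta}).
∂π/∂p_{Borealis} = 151 − 6p_{Borealis} + p_{Alta} = 0 ⇒ p_{Borealis} = 151/6 + (1/6)p_{Alta}.
By symmetry p_{Alta} = p_{Borealis}; substituting into the reaction function, (5/6)p_{Borealis} = 151/6 and p_{Borealis} = 30.2.

30.2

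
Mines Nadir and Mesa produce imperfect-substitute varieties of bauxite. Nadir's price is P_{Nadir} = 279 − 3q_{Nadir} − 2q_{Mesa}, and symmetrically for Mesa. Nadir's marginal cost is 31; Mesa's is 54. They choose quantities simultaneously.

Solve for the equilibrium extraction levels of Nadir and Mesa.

Mine Nadir's profit: π = q_{Nadir}(279 − 3q_{Nadir} − 2q_{Mesa}) − 31q_{Nadir}.
∂π/∂q_{Nadir} = 248 − 6q_{Nadir} − 2q_{Mesa} = 0 ⇒ q_{Nadir} = 124/3 − (1/3)q_{Mesa}.
Similarly q_{Mesa} = 37.5 − (1/3)q_{Nadir}.
Substituting the second reaction function into the first: q_{Nadir} = 124/3 − (1/3)(37.5 − (1/3)q_{Nadir}), which gives (8/9)q_{Nadir} = 173/6 ⇒ q_{Nadir} = 32.4375.
Then q_{Mesa} = 37.5 − (1/3)·32.4375 = 26.6875.

32.4375, 26.6875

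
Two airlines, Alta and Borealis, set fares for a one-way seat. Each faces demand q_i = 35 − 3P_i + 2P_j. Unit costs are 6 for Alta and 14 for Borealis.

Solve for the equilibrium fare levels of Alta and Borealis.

Alta's profit: π = (P_{Alta} − 6)(35 − 3P_{Alta} + 2P_{Borealis}).
∂π/∂P_{Alta} = 53 − 6P_{Alta} + 2P_{Borealis} = 0 ⇒ P_{Alta} = 53/6 + (1/3)P_{Borealis}.
Similarly P_{Borealis} = 77/6 + (1/3)P_{Alta}.
Substituting the second reaction function into the first: P_{Alta} = 53/6 + (1/3)(77/6 + (1/3)P_{Alta}), which gives (8/9)P_{Alta} = 118/9 ⇒ P_{Alta} = 14.75.
Then P_{Borealis} = 77/6 + (1/3)·14.75 = 17.75.

14.75, 17.75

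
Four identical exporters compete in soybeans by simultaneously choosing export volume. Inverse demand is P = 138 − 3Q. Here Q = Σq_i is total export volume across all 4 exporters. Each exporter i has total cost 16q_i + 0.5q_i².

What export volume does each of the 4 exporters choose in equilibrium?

7.625

A representative exporter's profit is π_i = q_i(138 − 3Q) − 16q_i − 0.5q_i², with Q = q_i + Σ_{j≠i} q_j.
First-order condition: 122 − 7q_i − 3Σ_{j≠i} q_j = 0.
In a symmetric equilibrium every exporter chooses the same q, so Σ_{j≠i} q_j = 3q. The condition becomes 122 − 16q = 0, giving q = 122/16 = 7.625.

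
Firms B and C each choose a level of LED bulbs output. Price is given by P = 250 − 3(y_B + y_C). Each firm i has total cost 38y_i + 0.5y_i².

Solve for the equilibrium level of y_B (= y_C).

Firm B's profit: π = y_B(250 − 3(y_B + y_C)) − 38y_B − 0.5y_B².
∂π/∂y_B = 212 − 7y_B − 3y_C = 0, so y_B = 212/7 − (3/7)y_C.
The game is symmetric, so in equilibrium y_C = y_B: the reaction function gives (10/7)y_B = 212/7, hence y_B = 21.2.

21.2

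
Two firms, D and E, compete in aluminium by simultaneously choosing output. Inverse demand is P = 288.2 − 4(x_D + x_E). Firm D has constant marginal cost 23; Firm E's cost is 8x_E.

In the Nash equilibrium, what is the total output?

45.45

Firm D's profit: π = x_D(288.2 − 4(x_D + x_E)) − 23x_D.
∂π/∂x_D = 265.2 − 8x_D − 4x_E = 0, so x_D = 33.15 − 0.5x_E.
By the same steps for E: x_E = 35.025 − 0.5x_D.
Solving the two reaction functions simultaneously: (1 − (−0.5)(−0.5))x_D = 33.15 − 0.5·35.025, so 0.75x_D = 15.6375 and x_D = 20.85.
Then x_E = 35.025 − 0.5·20.85 = 24.6.
Total output: 20.85 + 24.6 = 45.45.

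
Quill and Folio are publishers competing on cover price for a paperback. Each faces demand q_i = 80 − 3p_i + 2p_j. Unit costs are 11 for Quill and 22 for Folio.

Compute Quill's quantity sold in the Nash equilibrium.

57.9375

Quill's profit: π = (p_{Quill} − 11)(80 − 3p_{Quill} + 2p_{Folio}).
∂π/∂p_{Quill} = 113 − 6p_{Quill} + 2p_{Folio} = 0 ⇒ p_{Quill} = 113/6 + (1/3)p_{Folio}.
Similarly p_{Folio} = 73/3 + (1/3)p_{Quill}.
Substituting the second reaction function into the first: p_{Quill} = 113/6 + (1/3)(73/3 + (1/3)p_{Quill}), which gives (8/9)p_{Quill} = 485/18 ⇒ p_{Quill} = 30.3125.
Then p_{Folio} = 73/3 + (1/3)·30.3125 = 34.4375.
q_{Quill} = 80 − 3·30.3125 + 2·34.4375 = 57.9375.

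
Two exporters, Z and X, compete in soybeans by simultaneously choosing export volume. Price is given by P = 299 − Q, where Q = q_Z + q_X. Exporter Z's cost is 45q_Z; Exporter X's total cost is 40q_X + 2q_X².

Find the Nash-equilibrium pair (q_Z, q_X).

115, 24

Exporter Z's profit: π = q_Z(299 − (q_Z + q_X)) − 45q_Z.
∂π/∂q_Z = 254 − 2q_Z − q_X = 0, so q_Z = 127 − 0.5q_X.
For X: ∂π/∂q_X = 259 − 6q_X − q_Z = 0 ⇒ q_X = 259/6 − (1/6)q_Z.
Substituting the second reaction function into the first: q_Z = 127 − 0.5(259/6 − (1/6)q_Z), which gives (11/12)q_Z = 1265/12 ⇒ q_Z = 115.
Then q_X = 259/6 − (1/6)·115 = 24.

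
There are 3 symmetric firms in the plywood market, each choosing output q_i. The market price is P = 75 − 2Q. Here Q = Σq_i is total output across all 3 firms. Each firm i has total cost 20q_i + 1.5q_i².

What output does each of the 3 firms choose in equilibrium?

5

A representative firm's profit is π_i = q_i(75 − 2Q) − 20q_i − 1.5q_i², with Q = q_i + Σ_{j≠i} q_j.
First-order condition: 55 − 7q_i − 2Σ_{j≠i} q_j = 0.
Imposing symmetry (q_j = q for all j) turns Σ_{j≠i} q_j into 2q, so 55 = 11q and q = 5.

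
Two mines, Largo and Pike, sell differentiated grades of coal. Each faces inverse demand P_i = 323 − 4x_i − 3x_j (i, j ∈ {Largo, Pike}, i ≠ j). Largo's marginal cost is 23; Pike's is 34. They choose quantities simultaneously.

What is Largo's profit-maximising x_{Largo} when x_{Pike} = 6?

35.25

Mine Largo's profit: π = x_{Largo}(323 − 4x_{Largo} − 3x_{Pike}) − 23x_{Largo}.
∂π/∂x_{Largo} = 300 − 8x_{Largo} − 3x_{Pike} = 0 ⇒ x_{Largo} = 37.5 − 0.375x_{Pike}.
At x_{Pike} = 6: x_{Largo} = 37.5 − 0.375·6 = 35.25.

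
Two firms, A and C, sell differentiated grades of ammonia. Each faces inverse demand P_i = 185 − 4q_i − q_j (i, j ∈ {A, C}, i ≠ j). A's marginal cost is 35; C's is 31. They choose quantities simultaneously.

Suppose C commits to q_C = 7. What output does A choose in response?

Firm A's profit: π = q_A(185 − 4q_A − q_C) − 35q_A.
∂π/∂q_A = 150 − 8q_A − q_C = 0 ⇒ q_A = 18.75 − 0.125q_C.
At q_C = 7: q_A = 18.75 − 0.125·7 = 17.875.

17.875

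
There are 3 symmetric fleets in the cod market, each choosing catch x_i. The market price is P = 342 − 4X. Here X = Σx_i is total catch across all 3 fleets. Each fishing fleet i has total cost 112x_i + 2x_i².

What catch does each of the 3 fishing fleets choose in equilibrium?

A representative fishing fleet's profit is π_i = x_i(342 − 4X) − 112x_i − 2x_i², with X = x_i + Σ_{j≠i} x_j.
First-order condition: 230 − 12x_i − 4Σ_{j≠i} x_j = 0.
In a symmetric equilibrium every fishing fleet chooses the same x, so Σ_{j≠i} x_j = 2x. The condition becomes 230 − 20x = 0, giving x = 230/20 = 11.5.

11.5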